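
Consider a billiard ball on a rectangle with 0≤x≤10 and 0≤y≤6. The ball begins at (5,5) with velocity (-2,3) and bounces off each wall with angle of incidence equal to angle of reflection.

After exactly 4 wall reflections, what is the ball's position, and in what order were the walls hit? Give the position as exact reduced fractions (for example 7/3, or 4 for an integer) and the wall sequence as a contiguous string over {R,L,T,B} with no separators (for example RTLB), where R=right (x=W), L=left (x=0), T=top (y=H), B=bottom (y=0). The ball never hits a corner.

1. t=1/3 → T at (13/3,6); v=(-2,-3)
2. t=2 → B at (1/3,0); v=(-2,3)
3. t=1/6 → L at (0,1/2); v=(2,3)
4. t=11/6 → T at (11/3,6); v=(2,-3)

Final position: (11/3,6)
Wall sequence: TBLT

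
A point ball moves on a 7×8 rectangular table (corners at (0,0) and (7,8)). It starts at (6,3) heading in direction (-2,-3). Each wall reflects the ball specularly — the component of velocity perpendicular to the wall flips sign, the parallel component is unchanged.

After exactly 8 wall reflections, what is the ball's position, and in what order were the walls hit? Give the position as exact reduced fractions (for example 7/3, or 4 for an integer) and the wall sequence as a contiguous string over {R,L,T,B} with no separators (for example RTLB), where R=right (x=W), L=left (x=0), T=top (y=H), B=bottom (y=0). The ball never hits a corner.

1. t=1 → B at (4,0); v=(-2,3)
2. t=2 → L at (0,6); v=(2,3)
3. t=2/3 → T at (4/3,8); v=(2,-3)
4. t=8/3 → B at (20/3,0); v=(2,3)
5. t=1/6 → R at (7,1/2); v=(-2,3)
6. t=5/2 → T at (2,8); v=(-2,-3)
7. t=1 → L at (0,5); v=(2,-3)
8. t=5/3 → B at (10/3,0); v=(2,3)

Final position: (10/3,0)
Wall sequence: BLTBRTLB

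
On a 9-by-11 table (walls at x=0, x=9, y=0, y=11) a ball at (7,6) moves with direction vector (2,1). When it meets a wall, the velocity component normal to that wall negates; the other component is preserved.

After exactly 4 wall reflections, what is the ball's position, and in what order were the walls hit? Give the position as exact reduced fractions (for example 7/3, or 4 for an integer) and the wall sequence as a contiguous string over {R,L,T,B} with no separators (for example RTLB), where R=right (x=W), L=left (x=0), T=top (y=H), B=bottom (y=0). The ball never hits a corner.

1. t=1 → R at (9,7); v=(-2,1)
2. t=4 → T at (1,11); v=(-2,-1)
3. t=1/2 → L at (0,21/2); v=(2,-1)
4. t=9/2 → R at (9,6); v=(-2,-1)

Final position: (9,6)
Wall sequence: RTLR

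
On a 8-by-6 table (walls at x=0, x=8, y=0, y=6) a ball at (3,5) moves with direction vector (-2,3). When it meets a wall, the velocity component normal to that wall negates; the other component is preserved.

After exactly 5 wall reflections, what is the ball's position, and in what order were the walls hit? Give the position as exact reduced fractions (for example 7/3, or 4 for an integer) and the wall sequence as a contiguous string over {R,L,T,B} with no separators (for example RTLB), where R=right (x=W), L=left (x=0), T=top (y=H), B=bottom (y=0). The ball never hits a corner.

1. t=1/3 → T at (7/3,6); v=(-2,-3)
2. t=7/6 → L at (0,5/2); v=(2,-3)
3. t=5/6 → B at (5/3,0); v=(2,3)
4. t=2 → T at (17/3,6); v=(2,-3)
5. t=7/6 → R at (8,5/2); v=(-2,-3)

Final position: (8,5/2)
Wall sequence: TLBTR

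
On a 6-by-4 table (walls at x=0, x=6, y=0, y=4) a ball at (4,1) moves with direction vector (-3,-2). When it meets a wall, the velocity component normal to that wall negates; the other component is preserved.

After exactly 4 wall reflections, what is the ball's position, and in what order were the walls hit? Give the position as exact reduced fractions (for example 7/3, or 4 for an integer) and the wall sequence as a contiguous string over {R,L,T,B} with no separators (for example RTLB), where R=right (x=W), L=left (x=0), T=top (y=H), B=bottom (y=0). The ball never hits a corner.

1. t=1/2 → B at (5/2,0); v=(-3,2)
2. t=5/6 → L at (0,5/3); v=(3,2)
3. t=7/6 → T at (7/2,4); v=(3,-2)
4. t=5/6 → R at (6,7/3); v=(-3,-2)

Final position: (6,7/3)
Wall sequence: BLTR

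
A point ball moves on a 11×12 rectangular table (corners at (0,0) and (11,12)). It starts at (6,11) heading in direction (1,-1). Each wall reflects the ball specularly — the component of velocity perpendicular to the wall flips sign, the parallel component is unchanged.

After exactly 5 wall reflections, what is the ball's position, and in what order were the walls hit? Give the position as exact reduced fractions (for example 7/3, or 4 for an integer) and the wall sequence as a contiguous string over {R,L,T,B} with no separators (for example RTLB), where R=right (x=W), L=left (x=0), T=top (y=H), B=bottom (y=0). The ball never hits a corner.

Final position: (11,8)
Wall sequence: RBLTR

1. t=5 → R at (11,6); v=(-1,-1)
2. t=6 → B at (5,0); v=(-1,1)
3. t=5 → L at (0,5); v=(1,1)
4. t=7 → T at (7,12); v=(1,-1)
5. t=4 → R at (11,8); v=(-1,-1)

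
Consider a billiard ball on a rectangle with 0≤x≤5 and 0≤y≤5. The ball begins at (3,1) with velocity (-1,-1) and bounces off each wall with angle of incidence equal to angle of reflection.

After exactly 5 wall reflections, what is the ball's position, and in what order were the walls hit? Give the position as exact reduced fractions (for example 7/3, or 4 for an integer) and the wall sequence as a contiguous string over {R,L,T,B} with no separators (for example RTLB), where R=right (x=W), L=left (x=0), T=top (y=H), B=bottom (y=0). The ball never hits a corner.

1. t=1 → B at (2,0); v=(-1,1)
2. t=2 → L at (0,2); v=(1,1)
3. t=3 → T at (3,5); v=(1,-1)
4. t=2 → R at (5,3); v=(-1,-1)
5. t=3 → B at (2,0); v=(-1,1)

Final position: (2,0)
Wall sequence: BLTRB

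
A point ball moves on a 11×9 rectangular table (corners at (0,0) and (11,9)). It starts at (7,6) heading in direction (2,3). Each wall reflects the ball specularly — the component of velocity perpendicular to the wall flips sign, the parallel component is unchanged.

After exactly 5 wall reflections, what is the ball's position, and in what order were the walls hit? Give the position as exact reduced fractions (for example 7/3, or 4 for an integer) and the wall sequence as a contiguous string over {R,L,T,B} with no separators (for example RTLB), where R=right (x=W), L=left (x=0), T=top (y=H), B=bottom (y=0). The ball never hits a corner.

1. t=1 → T at (9,9); v=(2,-3)
2. t=1 → R at (11,6); v=(-2,-3)
3. t=2 → B at (7,0); v=(-2,3)
4. t=3 → T at (1,9); v=(-2,-3)
5. t=1/2 → L at (0,15/2); v=(2,-3)

Final position: (0,15/2)
Wall sequence: TRBTL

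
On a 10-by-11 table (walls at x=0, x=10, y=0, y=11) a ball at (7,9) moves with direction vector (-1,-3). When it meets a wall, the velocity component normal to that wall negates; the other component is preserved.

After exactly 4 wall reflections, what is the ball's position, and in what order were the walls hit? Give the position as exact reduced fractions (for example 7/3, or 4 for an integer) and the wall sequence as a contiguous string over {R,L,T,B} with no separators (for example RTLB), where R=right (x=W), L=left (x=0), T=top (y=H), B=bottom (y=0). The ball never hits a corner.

1. t=3 → B at (4,0); v=(-1,3)
2. t=11/3 → T at (1/3,11); v=(-1,-3)
3. t=1/3 → L at (0,10); v=(1,-3)
4. t=10/3 → B at (10/3,0); v=(1,3)

Final position: (10/3,0)
Wall sequence: BTLB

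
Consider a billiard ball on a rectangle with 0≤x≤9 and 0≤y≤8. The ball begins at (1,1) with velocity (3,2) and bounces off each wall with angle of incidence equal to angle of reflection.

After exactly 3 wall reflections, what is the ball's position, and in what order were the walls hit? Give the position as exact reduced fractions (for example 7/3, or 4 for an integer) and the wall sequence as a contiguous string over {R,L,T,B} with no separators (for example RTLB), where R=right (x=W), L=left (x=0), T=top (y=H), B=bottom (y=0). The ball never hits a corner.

1. t=8/3 → R at (9,19/3); v=(-3,2)
2. t=5/6 → T at (13/2,8); v=(-3,-2)
3. t=13/6 → L at (0,11/3); v=(3,-2)

Final position: (0,11/3)
Wall sequence: RTL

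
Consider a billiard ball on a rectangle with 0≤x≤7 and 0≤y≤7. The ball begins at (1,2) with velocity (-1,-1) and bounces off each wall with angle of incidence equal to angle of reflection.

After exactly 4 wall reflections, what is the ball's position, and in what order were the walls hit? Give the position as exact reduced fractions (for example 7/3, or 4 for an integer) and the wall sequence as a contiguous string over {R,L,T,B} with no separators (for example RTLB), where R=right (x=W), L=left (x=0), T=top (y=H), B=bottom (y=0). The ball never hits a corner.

Final position: (6,7)
Wall sequence: LBRT

1. t=1 → L at (0,1); v=(1,-1)
2. t=1 → B at (1,0); v=(1,1)
3. t=6 → R at (7,6); v=(-1,1)
4. t=1 → T at (6,7); v=(-1,-1)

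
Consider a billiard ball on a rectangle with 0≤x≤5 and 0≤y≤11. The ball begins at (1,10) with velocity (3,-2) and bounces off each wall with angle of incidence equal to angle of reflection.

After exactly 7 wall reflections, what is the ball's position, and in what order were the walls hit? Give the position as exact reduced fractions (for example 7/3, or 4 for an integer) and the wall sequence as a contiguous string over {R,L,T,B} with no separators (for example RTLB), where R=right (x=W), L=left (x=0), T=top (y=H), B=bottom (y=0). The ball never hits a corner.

1. t=4/3 → R at (5,22/3); v=(-3,-2)
2. t=5/3 → L at (0,4); v=(3,-2)
3. t=5/3 → R at (5,2/3); v=(-3,-2)
4. t=1/3 → B at (4,0); v=(-3,2)
5. t=4/3 → L at (0,8/3); v=(3,2)
6. t=5/3 → R at (5,6); v=(-3,2)
7. t=5/3 → L at (0,28/3); v=(3,2)

Final position: (0,28/3)
Wall sequence: RLRBLRL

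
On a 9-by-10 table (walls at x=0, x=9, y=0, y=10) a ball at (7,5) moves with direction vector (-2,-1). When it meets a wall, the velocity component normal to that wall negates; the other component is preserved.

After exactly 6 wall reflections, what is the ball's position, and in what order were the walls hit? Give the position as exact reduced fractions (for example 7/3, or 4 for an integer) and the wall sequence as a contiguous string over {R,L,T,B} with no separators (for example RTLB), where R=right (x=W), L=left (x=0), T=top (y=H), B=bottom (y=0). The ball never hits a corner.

1. t=7/2 → L at (0,3/2); v=(2,-1)
2. t=3/2 → B at (3,0); v=(2,1)
3. t=3 → R at (9,3); v=(-2,1)
4. t=9/2 → L at (0,15/2); v=(2,1)
5. t=5/2 → T at (5,10); v=(2,-1)
6. t=2 → R at (9,8); v=(-2,-1)

Final position: (9,8)
Wall sequence: LBRLTR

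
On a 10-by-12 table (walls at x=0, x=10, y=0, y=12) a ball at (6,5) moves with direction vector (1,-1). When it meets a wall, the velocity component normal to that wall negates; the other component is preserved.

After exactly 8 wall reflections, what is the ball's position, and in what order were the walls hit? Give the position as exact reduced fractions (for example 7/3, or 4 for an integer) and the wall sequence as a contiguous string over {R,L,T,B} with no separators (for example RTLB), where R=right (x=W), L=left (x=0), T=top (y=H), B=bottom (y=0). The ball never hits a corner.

Final position: (7,12)
Wall sequence: RBLTRBLT

1. t=4 → R at (10,1); v=(-1,-1)
2. t=1 → B at (9,0); v=(-1,1)
3. t=9 → L at (0,9); v=(1,1)
4. t=3 → T at (3,12); v=(1,-1)
5. t=7 → R at (10,5); v=(-1,-1)
6. t=5 → B at (5,0); v=(-1,1)
7. t=5 → L at (0,5); v=(1,1)
8. t=7 → T at (7,12); v=(1,-1)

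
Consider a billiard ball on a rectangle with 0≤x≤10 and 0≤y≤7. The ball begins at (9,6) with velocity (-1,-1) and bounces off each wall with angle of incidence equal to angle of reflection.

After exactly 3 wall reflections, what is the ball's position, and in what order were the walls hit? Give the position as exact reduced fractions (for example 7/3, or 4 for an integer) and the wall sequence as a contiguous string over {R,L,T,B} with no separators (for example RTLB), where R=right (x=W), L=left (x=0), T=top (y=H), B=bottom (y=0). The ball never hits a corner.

1. t=6 → B at (3,0); v=(-1,1)
2. t=3 → L at (0,3); v=(1,1)
3. t=4 → T at (4,7); v=(1,-1)

Final position: (4,7)
Wall sequence: BLT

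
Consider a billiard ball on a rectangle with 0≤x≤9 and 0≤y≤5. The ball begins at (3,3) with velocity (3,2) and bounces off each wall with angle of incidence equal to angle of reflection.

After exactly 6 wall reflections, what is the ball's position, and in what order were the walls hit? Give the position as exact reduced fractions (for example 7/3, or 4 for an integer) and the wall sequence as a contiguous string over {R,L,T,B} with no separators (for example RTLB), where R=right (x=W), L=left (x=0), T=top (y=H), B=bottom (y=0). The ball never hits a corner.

Final position: (9,1)
Wall sequence: TRBLTR

1. t=1 → T at (6,5); v=(3,-2)
2. t=1 → R at (9,3); v=(-3,-2)
3. t=3/2 → B at (9/2,0); v=(-3,2)
4. t=3/2 → L at (0,3); v=(3,2)
5. t=1 → T at (3,5); v=(3,-2)
6. t=2 → R at (9,1); v=(-3,-2)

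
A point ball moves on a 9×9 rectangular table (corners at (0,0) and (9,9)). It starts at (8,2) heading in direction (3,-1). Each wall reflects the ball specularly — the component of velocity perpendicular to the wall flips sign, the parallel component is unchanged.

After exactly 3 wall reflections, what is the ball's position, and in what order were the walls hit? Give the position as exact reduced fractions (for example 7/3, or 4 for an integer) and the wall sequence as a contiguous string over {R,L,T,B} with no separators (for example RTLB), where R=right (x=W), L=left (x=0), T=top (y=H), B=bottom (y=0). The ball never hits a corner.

Final position: (0,4/3)
Wall sequence: RBL

1. t=1/3 → R at (9,5/3); v=(-3,-1)
2. t=5/3 → B at (4,0); v=(-3,1)
3. t=4/3 → L at (0,4/3); v=(3,1)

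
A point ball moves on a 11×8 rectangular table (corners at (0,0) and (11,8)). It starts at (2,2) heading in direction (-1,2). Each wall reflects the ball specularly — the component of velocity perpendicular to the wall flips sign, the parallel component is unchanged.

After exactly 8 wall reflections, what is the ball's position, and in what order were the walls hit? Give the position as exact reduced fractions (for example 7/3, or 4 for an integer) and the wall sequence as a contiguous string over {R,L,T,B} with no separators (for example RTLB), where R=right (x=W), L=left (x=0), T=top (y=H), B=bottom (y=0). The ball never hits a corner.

Final position: (1,0)
Wall sequence: LTBTRBTB

1. t=2 → L at (0,6); v=(1,2)
2. t=1 → T at (1,8); v=(1,-2)
3. t=4 → B at (5,0); v=(1,2)
4. t=4 → T at (9,8); v=(1,-2)
5. t=2 → R at (11,4); v=(-1,-2)
6. t=2 → B at (9,0); v=(-1,2)
7. t=4 → T at (5,8); v=(-1,-2)
8. t=4 → B at (1,0); v=(-1,2)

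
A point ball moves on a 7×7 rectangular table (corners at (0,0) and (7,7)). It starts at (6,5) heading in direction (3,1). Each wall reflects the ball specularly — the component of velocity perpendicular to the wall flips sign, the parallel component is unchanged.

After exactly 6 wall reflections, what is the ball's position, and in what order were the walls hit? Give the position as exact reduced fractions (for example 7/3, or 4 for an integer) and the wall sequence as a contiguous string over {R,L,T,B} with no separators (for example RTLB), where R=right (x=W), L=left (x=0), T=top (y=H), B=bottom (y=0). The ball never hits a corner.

1. t=1/3 → R at (7,16/3); v=(-3,1)
2. t=5/3 → T at (2,7); v=(-3,-1)
3. t=2/3 → L at (0,19/3); v=(3,-1)
4. t=7/3 → R at (7,4); v=(-3,-1)
5. t=7/3 → L at (0,5/3); v=(3,-1)
6. t=5/3 → B at (5,0); v=(3,1)

Final position: (5,0)
Wall sequence: RTLRLB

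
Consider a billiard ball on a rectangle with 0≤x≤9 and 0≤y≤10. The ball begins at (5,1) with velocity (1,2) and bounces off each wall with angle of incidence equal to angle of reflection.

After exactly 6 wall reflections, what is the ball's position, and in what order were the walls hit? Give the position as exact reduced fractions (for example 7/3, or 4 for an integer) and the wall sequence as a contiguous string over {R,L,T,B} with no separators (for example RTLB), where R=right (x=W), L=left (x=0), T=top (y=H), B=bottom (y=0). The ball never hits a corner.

Final position: (13/2,0)
Wall sequence: RTBLTB

1. t=4 → R at (9,9); v=(-1,2)
2. t=1/2 → T at (17/2,10); v=(-1,-2)
3. t=5 → B at (7/2,0); v=(-1,2)
4. t=7/2 → L at (0,7); v=(1,2)
5. t=3/2 → T at (3/2,10); v=(1,-2)
6. t=5 → B at (13/2,0); v=(1,2)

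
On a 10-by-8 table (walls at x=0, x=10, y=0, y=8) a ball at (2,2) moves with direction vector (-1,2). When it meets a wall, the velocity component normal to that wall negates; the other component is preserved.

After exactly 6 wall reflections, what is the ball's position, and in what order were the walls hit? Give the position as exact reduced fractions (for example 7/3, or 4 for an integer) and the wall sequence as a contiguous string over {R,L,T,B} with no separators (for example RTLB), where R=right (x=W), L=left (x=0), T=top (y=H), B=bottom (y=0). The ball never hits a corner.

Final position: (7,0)
Wall sequence: LTBTRB

1. t=2 → L at (0,6); v=(1,2)
2. t=1 → T at (1,8); v=(1,-2)
3. t=4 → B at (5,0); v=(1,2)
4. t=4 → T at (9,8); v=(1,-2)
5. t=1 → R at (10,6); v=(-1,-2)
6. t=3 → B at (7,0); v=(-1,2)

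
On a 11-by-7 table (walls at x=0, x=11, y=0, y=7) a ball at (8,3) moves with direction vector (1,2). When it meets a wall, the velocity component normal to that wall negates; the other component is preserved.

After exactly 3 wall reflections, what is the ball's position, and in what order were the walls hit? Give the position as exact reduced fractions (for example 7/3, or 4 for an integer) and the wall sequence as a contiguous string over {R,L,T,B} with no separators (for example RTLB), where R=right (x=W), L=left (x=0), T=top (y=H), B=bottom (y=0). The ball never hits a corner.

Final position: (17/2,0)
Wall sequence: TRB

1. t=2 → T at (10,7); v=(1,-2)
2. t=1 → R at (11,5); v=(-1,-2)
3. t=5/2 → B at (17/2,0); v=(-1,2)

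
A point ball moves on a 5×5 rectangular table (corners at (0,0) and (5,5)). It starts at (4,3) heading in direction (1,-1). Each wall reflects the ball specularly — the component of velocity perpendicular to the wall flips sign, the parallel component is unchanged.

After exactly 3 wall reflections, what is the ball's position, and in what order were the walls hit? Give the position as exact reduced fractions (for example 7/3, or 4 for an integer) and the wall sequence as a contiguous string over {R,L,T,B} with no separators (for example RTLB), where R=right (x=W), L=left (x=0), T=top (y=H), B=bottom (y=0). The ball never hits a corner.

Final position: (0,3)
Wall sequence: RBL

1. t=1 → R at (5,2); v=(-1,-1)
2. t=2 → B at (3,0); v=(-1,1)
3. t=3 → L at (0,3); v=(1,1)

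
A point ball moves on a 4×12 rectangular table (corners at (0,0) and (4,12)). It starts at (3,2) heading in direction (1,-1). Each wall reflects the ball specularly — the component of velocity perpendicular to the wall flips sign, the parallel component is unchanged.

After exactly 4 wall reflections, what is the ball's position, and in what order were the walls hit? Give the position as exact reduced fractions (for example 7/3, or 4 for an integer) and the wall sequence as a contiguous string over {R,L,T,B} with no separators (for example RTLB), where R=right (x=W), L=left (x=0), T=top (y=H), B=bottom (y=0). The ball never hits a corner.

1. t=1 → R at (4,1); v=(-1,-1)
2. t=1 → B at (3,0); v=(-1,1)
3. t=3 → L at (0,3); v=(1,1)
4. t=4 → R at (4,7); v=(-1,1)

Final position: (4,7)
Wall sequence: RBLR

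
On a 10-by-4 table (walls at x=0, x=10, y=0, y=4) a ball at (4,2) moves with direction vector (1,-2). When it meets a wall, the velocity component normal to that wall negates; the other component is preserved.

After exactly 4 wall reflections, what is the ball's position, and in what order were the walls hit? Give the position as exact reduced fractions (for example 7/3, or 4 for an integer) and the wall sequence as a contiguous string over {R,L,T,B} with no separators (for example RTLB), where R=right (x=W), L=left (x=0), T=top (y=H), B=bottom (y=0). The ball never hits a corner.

Final position: (10,2)
Wall sequence: BTBR

1. t=1 → B at (5,0); v=(1,2)
2. t=2 → T at (7,4); v=(1,-2)
3. t=2 → B at (9,0); v=(1,2)
4. t=1 → R at (10,2); v=(-1,2)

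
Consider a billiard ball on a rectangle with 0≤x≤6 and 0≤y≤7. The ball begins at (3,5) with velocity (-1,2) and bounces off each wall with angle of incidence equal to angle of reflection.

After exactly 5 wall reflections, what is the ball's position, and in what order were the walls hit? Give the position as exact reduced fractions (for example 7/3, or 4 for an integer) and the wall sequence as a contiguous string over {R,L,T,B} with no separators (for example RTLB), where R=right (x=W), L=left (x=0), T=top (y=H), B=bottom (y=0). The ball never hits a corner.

1. t=1 → T at (2,7); v=(-1,-2)
2. t=2 → L at (0,3); v=(1,-2)
3. t=3/2 → B at (3/2,0); v=(1,2)
4. t=7/2 → T at (5,7); v=(1,-2)
5. t=1 → R at (6,5); v=(-1,-2)

Final position: (6,5)
Wall sequence: TLBTR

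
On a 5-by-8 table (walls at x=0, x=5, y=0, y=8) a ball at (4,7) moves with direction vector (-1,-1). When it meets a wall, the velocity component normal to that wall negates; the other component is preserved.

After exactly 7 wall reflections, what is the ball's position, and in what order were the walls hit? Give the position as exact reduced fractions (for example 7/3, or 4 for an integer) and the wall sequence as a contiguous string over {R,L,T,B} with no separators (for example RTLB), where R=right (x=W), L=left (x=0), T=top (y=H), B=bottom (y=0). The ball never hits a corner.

Final position: (1,0)
Wall sequence: LBRLTRB

1. t=4 → L at (0,3); v=(1,-1)
2. t=3 → B at (3,0); v=(1,1)
3. t=2 → R at (5,2); v=(-1,1)
4. t=5 → L at (0,7); v=(1,1)
5. t=1 → T at (1,8); v=(1,-1)
6. t=4 → R at (5,4); v=(-1,-1)
7. t=4 → B at (1,0); v=(-1,1)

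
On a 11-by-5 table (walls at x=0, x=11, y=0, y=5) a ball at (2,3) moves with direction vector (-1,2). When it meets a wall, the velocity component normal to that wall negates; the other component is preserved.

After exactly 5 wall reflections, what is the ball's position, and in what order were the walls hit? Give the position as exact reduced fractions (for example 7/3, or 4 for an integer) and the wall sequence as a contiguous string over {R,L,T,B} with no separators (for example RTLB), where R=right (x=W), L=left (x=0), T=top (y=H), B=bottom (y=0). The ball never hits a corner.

1. t=1 → T at (1,5); v=(-1,-2)
2. t=1 → L at (0,3); v=(1,-2)
3. t=3/2 → B at (3/2,0); v=(1,2)
4. t=5/2 → T at (4,5); v=(1,-2)
5. t=5/2 → B at (13/2,0); v=(1,2)

Final position: (13/2,0)
Wall sequence: TLBTB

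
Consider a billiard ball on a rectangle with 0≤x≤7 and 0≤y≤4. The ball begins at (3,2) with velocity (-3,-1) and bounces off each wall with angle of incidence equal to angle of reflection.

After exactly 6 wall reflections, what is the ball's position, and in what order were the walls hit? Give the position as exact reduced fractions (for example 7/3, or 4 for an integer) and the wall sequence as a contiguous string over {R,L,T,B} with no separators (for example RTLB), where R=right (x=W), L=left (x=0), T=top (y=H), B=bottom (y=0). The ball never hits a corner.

1. t=1 → L at (0,1); v=(3,-1)
2. t=1 → B at (3,0); v=(3,1)
3. t=4/3 → R at (7,4/3); v=(-3,1)
4. t=7/3 → L at (0,11/3); v=(3,1)
5. t=1/3 → T at (1,4); v=(3,-1)
6. t=2 → R at (7,2); v=(-3,-1)

Final position: (7,2)
Wall sequence: LBRLTR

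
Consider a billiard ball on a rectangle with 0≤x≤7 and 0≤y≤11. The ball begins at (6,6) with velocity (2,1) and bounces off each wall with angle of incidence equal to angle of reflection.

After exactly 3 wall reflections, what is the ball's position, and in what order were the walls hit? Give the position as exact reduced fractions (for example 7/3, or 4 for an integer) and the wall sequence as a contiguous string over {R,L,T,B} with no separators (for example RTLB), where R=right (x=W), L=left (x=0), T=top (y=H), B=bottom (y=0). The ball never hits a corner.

1. t=1/2 → R at (7,13/2); v=(-2,1)
2. t=7/2 → L at (0,10); v=(2,1)
3. t=1 → T at (2,11); v=(2,-1)

Final position: (2,11)
Wall sequence: RLT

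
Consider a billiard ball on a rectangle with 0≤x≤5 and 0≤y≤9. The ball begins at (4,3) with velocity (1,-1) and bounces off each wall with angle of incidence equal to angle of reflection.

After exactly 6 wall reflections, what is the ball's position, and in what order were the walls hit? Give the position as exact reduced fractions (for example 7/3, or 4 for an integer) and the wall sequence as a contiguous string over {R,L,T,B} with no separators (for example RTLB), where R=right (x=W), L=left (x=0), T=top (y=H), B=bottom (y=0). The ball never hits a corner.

1. t=1 → R at (5,2); v=(-1,-1)
2. t=2 → B at (3,0); v=(-1,1)
3. t=3 → L at (0,3); v=(1,1)
4. t=5 → R at (5,8); v=(-1,1)
5. t=1 → T at (4,9); v=(-1,-1)
6. t=4 → L at (0,5); v=(1,-1)

Final position: (0,5)
Wall sequence: RBLRTL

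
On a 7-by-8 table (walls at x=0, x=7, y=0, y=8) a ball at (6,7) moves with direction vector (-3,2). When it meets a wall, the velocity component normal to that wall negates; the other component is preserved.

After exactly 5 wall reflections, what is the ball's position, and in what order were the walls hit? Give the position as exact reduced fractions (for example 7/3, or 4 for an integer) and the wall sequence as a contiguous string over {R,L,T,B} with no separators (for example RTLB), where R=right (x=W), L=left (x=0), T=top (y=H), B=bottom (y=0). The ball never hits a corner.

1. t=1/2 → T at (9/2,8); v=(-3,-2)
2. t=3/2 → L at (0,5); v=(3,-2)
3. t=7/3 → R at (7,1/3); v=(-3,-2)
4. t=1/6 → B at (13/2,0); v=(-3,2)
5. t=13/6 → L at (0,13/3); v=(3,2)

Final position: (0,13/3)
Wall sequence: TLRBL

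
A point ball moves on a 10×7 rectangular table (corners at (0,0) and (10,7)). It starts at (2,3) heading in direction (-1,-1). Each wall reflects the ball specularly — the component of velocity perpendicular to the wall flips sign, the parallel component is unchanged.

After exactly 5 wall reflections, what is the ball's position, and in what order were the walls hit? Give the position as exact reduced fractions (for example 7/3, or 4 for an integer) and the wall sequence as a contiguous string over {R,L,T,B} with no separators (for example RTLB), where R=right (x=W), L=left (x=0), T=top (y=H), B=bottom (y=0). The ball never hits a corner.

1. t=2 → L at (0,1); v=(1,-1)
2. t=1 → B at (1,0); v=(1,1)
3. t=7 → T at (8,7); v=(1,-1)
4. t=2 → R at (10,5); v=(-1,-1)
5. t=5 → B at (5,0); v=(-1,1)

Final position: (5,0)
Wall sequence: LBTRB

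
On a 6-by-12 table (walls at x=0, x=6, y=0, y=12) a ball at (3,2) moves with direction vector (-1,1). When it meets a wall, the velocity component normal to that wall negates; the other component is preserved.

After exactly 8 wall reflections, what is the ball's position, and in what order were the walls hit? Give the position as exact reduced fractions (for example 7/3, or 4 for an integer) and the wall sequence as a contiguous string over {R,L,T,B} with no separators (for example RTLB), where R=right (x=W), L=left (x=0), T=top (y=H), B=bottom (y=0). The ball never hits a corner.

Final position: (6,11)
Wall sequence: LRTLRBLR

1. t=3 → L at (0,5); v=(1,1)
2. t=6 → R at (6,11); v=(-1,1)
3. t=1 → T at (5,12); v=(-1,-1)
4. t=5 → L at (0,7); v=(1,-1)
5. t=6 → R at (6,1); v=(-1,-1)
6. t=1 → B at (5,0); v=(-1,1)
7. t=5 → L at (0,5); v=(1,1)
8. t=6 → R at (6,11); v=(-1,1)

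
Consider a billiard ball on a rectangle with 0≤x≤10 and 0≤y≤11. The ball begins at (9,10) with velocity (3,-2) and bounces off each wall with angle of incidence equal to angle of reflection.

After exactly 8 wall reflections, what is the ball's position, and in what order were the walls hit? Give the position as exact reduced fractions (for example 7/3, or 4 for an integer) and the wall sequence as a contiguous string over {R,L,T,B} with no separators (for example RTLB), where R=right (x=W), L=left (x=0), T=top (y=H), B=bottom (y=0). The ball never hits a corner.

Final position: (3,0)
Wall sequence: RLBRLTRB

1. t=1/3 → R at (10,28/3); v=(-3,-2)
2. t=10/3 → L at (0,8/3); v=(3,-2)
3. t=4/3 → B at (4,0); v=(3,2)
4. t=2 → R at (10,4); v=(-3,2)
5. t=10/3 → L at (0,32/3); v=(3,2)
6. t=1/6 → T at (1/2,11); v=(3,-2)
7. t=19/6 → R at (10,14/3); v=(-3,-2)
8. t=7/3 → B at (3,0); v=(-3,2)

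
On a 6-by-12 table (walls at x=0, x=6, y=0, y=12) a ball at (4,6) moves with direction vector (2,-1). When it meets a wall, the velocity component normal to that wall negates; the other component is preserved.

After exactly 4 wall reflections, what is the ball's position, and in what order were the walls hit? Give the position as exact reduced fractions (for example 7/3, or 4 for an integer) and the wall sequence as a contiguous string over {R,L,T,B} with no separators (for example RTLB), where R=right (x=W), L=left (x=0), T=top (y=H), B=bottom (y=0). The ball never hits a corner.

1. t=1 → R at (6,5); v=(-2,-1)
2. t=3 → L at (0,2); v=(2,-1)
3. t=2 → B at (4,0); v=(2,1)
4. t=1 → R at (6,1); v=(-2,1)

Final position: (6,1)
Wall sequence: RLBR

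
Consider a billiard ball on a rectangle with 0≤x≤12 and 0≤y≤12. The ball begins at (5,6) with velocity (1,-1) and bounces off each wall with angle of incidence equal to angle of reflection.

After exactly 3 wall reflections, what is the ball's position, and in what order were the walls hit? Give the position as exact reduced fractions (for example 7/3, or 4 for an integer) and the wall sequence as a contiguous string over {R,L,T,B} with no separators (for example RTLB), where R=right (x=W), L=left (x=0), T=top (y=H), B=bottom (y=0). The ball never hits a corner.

Final position: (1,12)
Wall sequence: BRT

1. t=6 → B at (11,0); v=(1,1)
2. t=1 → R at (12,1); v=(-1,1)
3. t=11 → T at (1,12); v=(-1,-1)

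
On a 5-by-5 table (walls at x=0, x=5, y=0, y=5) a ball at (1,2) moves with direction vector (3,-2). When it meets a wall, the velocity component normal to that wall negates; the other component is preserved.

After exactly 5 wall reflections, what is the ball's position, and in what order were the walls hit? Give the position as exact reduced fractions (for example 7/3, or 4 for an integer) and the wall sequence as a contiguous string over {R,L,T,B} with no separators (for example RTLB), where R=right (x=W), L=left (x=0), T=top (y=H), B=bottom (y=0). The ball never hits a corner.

Final position: (5,8/3)
Wall sequence: BRLTR

1. t=1 → B at (4,0); v=(3,2)
2. t=1/3 → R at (5,2/3); v=(-3,2)
3. t=5/3 → L at (0,4); v=(3,2)
4. t=1/2 → T at (3/2,5); v=(3,-2)
5. t=7/6 → R at (5,8/3); v=(-3,-2)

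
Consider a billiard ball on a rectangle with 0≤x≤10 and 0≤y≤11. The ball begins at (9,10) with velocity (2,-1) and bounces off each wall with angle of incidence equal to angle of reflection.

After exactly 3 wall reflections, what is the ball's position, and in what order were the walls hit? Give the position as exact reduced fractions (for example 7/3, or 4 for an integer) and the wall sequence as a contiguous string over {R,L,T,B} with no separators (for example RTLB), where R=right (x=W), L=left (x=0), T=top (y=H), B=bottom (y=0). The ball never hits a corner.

Final position: (9,0)
Wall sequence: RLB

1. t=1/2 → R at (10,19/2); v=(-2,-1)
2. t=5 → L at (0,9/2); v=(2,-1)
3. t=9/2 → B at (9,0); v=(2,1)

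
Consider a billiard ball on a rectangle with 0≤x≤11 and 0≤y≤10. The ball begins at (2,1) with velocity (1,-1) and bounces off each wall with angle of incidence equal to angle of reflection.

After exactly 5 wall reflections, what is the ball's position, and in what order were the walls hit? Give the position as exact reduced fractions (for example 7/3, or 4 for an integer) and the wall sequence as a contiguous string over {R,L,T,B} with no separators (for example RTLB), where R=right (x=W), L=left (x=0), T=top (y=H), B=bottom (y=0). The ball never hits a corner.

Final position: (1,0)
Wall sequence: BRTLB

1. t=1 → B at (3,0); v=(1,1)
2. t=8 → R at (11,8); v=(-1,1)
3. t=2 → T at (9,10); v=(-1,-1)
4. t=9 → L at (0,1); v=(1,-1)
5. t=1 → B at (1,0); v=(1,1)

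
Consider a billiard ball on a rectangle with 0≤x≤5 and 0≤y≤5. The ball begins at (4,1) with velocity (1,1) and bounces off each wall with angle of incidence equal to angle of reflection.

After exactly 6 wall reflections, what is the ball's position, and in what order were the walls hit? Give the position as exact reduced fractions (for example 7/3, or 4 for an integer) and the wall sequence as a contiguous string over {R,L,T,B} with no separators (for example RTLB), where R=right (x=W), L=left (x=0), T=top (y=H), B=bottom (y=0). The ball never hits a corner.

1. t=1 → R at (5,2); v=(-1,1)
2. t=3 → T at (2,5); v=(-1,-1)
3. t=2 → L at (0,3); v=(1,-1)
4. t=3 → B at (3,0); v=(1,1)
5. t=2 → R at (5,2); v=(-1,1)
6. t=3 → T at (2,5); v=(-1,-1)

Final position: (2,5)
Wall sequence: RTLBRT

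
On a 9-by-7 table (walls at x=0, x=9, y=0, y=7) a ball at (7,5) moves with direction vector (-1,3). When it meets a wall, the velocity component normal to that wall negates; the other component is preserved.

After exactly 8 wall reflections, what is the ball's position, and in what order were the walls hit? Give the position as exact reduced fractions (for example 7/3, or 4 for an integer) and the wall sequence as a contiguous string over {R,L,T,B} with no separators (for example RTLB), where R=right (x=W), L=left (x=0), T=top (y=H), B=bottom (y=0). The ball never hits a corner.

1. t=2/3 → T at (19/3,7); v=(-1,-3)
2. t=7/3 → B at (4,0); v=(-1,3)
3. t=7/3 → T at (5/3,7); v=(-1,-3)
4. t=5/3 → L at (0,2); v=(1,-3)
5. t=2/3 → B at (2/3,0); v=(1,3)
6. t=7/3 → T at (3,7); v=(1,-3)
7. t=7/3 → B at (16/3,0); v=(1,3)
8. t=7/3 → T at (23/3,7); v=(1,-3)

Final position: (23/3,7)
Wall sequence: TBTLBTBT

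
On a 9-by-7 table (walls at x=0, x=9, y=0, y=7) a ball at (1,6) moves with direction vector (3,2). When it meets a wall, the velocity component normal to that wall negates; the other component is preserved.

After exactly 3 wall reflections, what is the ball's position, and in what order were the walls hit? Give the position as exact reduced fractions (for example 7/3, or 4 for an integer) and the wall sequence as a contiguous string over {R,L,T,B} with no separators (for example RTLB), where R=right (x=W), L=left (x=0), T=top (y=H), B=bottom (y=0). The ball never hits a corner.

1. t=1/2 → T at (5/2,7); v=(3,-2)
2. t=13/6 → R at (9,8/3); v=(-3,-2)
3. t=4/3 → B at (5,0); v=(-3,2)

Final position: (5,0)
Wall sequence: TRB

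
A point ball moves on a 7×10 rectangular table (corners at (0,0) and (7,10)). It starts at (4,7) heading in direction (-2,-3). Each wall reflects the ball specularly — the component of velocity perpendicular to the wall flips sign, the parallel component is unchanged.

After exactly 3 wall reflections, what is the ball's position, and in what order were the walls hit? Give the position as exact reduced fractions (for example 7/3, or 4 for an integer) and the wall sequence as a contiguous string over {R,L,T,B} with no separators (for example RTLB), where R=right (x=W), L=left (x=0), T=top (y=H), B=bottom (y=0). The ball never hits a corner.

1. t=2 → L at (0,1); v=(2,-3)
2. t=1/3 → B at (2/3,0); v=(2,3)
3. t=19/6 → R at (7,19/2); v=(-2,3)

Final position: (7,19/2)
Wall sequence: LBR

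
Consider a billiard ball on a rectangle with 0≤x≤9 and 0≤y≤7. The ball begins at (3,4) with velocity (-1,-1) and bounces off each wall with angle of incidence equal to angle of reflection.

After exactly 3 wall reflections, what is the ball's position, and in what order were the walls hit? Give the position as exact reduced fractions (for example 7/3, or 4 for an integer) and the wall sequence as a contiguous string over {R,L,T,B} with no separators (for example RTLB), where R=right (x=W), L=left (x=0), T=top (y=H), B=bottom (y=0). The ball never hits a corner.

1. t=3 → L at (0,1); v=(1,-1)
2. t=1 → B at (1,0); v=(1,1)
3. t=7 → T at (8,7); v=(1,-1)

Final position: (8,7)
Wall sequence: LBT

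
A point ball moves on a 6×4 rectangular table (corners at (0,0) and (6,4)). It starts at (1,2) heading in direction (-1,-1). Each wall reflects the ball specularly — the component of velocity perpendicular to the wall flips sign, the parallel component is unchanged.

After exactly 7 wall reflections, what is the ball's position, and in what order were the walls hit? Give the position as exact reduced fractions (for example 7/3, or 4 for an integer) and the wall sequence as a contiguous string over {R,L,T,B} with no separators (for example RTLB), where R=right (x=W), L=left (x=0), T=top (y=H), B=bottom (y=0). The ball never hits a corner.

Final position: (1,4)
Wall sequence: LBTRBLT

1. t=1 → L at (0,1); v=(1,-1)
2. t=1 → B at (1,0); v=(1,1)
3. t=4 → T at (5,4); v=(1,-1)
4. t=1 → R at (6,3); v=(-1,-1)
5. t=3 → B at (3,0); v=(-1,1)
6. t=3 → L at (0,3); v=(1,1)
7. t=1 → T at (1,4); v=(1,-1)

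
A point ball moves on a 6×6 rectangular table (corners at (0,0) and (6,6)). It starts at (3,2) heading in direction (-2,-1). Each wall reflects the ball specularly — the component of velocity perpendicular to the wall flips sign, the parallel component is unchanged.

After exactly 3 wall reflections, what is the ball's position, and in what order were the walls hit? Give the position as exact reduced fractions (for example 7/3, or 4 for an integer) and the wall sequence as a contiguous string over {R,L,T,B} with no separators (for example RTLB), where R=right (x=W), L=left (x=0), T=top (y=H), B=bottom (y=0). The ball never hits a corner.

Final position: (6,5/2)
Wall sequence: LBR

1. t=3/2 → L at (0,1/2); v=(2,-1)
2. t=1/2 → B at (1,0); v=(2,1)
3. t=5/2 → R at (6,5/2); v=(-2,1)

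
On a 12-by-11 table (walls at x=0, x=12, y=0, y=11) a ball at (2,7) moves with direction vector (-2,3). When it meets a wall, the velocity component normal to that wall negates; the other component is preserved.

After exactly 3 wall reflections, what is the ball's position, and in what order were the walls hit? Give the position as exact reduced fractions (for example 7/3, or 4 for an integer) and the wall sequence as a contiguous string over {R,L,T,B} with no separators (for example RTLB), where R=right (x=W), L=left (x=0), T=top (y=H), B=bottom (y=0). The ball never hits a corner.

Final position: (8,0)
Wall sequence: LTB

1. t=1 → L at (0,10); v=(2,3)
2. t=1/3 → T at (2/3,11); v=(2,-3)
3. t=11/3 → B at (8,0); v=(2,3)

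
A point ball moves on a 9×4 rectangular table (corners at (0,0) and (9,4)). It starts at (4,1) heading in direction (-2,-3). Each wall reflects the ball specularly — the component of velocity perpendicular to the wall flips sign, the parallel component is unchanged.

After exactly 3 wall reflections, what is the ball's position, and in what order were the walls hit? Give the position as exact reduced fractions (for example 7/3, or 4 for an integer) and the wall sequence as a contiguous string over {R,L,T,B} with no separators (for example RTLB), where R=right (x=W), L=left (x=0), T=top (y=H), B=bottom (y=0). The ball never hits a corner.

Final position: (0,3)
Wall sequence: BTL

1. t=1/3 → B at (10/3,0); v=(-2,3)
2. t=4/3 → T at (2/3,4); v=(-2,-3)
3. t=1/3 → L at (0,3); v=(2,-3)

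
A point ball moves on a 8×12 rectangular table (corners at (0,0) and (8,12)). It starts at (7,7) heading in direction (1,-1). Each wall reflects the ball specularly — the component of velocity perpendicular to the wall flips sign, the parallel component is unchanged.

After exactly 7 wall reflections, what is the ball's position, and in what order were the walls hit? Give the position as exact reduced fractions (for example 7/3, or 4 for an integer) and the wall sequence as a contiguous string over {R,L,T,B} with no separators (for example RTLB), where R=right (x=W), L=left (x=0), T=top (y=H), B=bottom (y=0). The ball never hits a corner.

Final position: (6,0)
Wall sequence: RBLRTLB

1. t=1 → R at (8,6); v=(-1,-1)
2. t=6 → B at (2,0); v=(-1,1)
3. t=2 → L at (0,2); v=(1,1)
4. t=8 → R at (8,10); v=(-1,1)
5. t=2 → T at (6,12); v=(-1,-1)
6. t=6 → L at (0,6); v=(1,-1)
7. t=6 → B at (6,0); v=(1,1)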